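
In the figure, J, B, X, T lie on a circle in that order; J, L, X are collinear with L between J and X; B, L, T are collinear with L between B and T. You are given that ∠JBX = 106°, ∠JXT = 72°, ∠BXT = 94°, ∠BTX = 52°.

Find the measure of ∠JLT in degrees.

1. ∠JTX = 74°  [cyclic JBXT, opposite ∠B+∠T]
2. ∠JBT = 72°  [same arc JT]
3. ∠TJX = 34°  [△JXT]
4. ∠BJT = 86°  [cyclic JBXT, opposite ∠J+∠X]
5. ∠BTJ = 22°  [△JBT]
6. ∠JLT = 124°  [△JLT]

∠JLT = 124°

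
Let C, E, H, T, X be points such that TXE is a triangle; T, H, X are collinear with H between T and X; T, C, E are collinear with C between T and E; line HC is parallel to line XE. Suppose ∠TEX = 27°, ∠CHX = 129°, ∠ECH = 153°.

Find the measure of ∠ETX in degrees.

1. ∠HCT = 27°  [HC∥XE, corresponding at C]
2. ∠CHT = 51°  [linear pair at H on TX]
3. ∠CTH = 102°  [△THC]
4. ∠ETX = 102°  [H on TX, C on TE]

∠ETX = 102°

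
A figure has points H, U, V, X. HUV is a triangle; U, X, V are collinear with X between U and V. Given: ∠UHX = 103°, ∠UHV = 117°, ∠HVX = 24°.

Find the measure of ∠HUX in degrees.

∠HUX = 39°

1. ∠HVU = 24°  [X on ray VU]
2. ∠HUV = 39°  [△HUV]
3. ∠HUX = 39°  [X on ray UV]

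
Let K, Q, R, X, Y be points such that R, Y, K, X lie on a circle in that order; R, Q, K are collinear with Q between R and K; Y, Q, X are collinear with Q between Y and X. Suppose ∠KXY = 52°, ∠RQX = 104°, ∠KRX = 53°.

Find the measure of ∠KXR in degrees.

1. ∠KQX = 76°  [linear pair at Q on RK]
2. ∠RKX = 52°  [△KQX]
3. ∠KXR = 75°  [△RKX]

∠KXR = 75°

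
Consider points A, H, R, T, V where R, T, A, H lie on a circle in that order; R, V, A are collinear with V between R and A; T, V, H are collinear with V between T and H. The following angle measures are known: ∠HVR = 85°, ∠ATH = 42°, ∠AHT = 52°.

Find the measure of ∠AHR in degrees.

∠AHR = 105°

1. ∠AVH = 95°  [linear pair at V on RA]
2. ∠ARH = 42°  [same arc AH]
3. ∠HAR = 33°  [△AVH]
4. ∠AHR = 105°  [△RAH]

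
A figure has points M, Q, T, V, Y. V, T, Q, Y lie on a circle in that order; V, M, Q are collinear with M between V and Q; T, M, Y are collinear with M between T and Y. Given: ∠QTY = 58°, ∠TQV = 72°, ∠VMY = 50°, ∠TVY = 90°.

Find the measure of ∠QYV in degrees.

∠QYV = 104°

1. ∠QVY = 58°  [same arc QY]
2. ∠TYV = 72°  [same arc VT]
3. ∠VTY = 18°  [△VTY]
4. ∠VQY = 18°  [same arc VY]
5. ∠QYV = 104°  [△VQY]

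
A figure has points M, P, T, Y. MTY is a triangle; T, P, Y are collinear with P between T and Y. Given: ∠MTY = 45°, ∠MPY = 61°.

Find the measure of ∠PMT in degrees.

1. ∠MTP = 45°  [P on ray TY]
2. ∠MPT = 119°  [linear pair at P on TY]
3. ∠PMT = 16°  [△MTP]

∠PMT = 16°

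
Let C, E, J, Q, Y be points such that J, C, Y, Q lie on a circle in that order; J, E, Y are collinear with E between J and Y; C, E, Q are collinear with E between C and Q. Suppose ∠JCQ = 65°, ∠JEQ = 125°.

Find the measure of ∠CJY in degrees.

1. ∠JYQ = 65°  [same arc JQ]
2. ∠QEY = 55°  [linear pair at E on JY]
3. ∠CQY = 60°  [△YEQ]
4. ∠CJY = 60°  [same arc CY]

∠CJY = 60°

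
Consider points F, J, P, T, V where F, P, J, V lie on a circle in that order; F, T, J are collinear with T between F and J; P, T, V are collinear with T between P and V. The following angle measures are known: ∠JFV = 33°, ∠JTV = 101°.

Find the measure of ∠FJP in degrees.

∠FJP = 68°

1. ∠JPV = 33°  [same arc JV]
2. ∠FTP = 101°  [vertical angles at T]
3. ∠JTP = 79°  [linear pair at T on FJ]
4. ∠FJP = 68°  [△PTJ]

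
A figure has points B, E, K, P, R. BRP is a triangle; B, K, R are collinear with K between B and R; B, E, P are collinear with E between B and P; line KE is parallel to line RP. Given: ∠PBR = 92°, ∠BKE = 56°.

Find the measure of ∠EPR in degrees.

1. ∠EBK = 92°  [K on BR, E on BP]
2. ∠BEK = 32°  [△BKE]
3. ∠KEP = 148°  [linear pair at E on BP]
4. ∠EPR = 32°  [KE∥RP, co-interior at P–E]

∠EPR = 32°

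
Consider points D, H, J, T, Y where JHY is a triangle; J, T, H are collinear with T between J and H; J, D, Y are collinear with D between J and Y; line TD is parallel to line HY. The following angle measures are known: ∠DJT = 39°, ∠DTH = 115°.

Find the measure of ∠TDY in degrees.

1. ∠DTJ = 65°  [linear pair at T on JH]
2. ∠JDT = 76°  [△JTD]
3. ∠TDY = 104°  [linear pair at D on JY]

∠TDY = 104°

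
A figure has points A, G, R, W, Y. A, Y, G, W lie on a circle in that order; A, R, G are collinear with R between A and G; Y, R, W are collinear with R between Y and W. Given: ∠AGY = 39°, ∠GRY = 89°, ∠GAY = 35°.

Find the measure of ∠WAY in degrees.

∠WAY = 87°

1. ∠AWY = 39°  [same arc AY]
2. ∠ARY = 91°  [linear pair at R on AG]
3. ∠AYW = 54°  [△ARY]
4. ∠WAY = 87°  [△AYW]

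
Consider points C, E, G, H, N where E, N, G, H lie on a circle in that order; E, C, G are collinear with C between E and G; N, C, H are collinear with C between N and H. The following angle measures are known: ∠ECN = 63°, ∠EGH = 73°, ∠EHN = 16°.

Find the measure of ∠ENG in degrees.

∠ENG = 120°

1. ∠ENH = 73°  [same arc EH]
2. ∠EGN = 16°  [same arc EN]
3. ∠GEN = 44°  [△ECN]
4. ∠ENG = 120°  [△ENG]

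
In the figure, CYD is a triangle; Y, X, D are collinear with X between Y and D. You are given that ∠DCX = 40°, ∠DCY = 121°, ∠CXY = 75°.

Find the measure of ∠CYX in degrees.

∠CYX = 24°

1. ∠CXD = 105°  [linear pair at X on YD]
2. ∠CDX = 35°  [△CXD]
3. ∠CDY = 35°  [X on ray DY]
4. ∠CYD = 24°  [△CYD]
5. ∠CYX = 24°  [X on ray YD]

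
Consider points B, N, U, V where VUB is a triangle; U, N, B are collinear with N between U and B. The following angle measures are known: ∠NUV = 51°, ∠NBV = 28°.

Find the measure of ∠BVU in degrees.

∠BVU = 101°

1. ∠BUV = 51°  [N on ray UB]
2. ∠UBV = 28°  [N on ray BU]
3. ∠BVU = 101°  [△VUB]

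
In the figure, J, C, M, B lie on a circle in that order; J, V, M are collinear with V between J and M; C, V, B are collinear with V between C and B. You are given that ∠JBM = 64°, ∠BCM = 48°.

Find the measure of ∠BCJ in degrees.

1. ∠BJM = 48°  [same arc MB]
2. ∠BMJ = 68°  [△JMB]
3. ∠BCJ = 68°  [same arc JB]

∠BCJ = 68°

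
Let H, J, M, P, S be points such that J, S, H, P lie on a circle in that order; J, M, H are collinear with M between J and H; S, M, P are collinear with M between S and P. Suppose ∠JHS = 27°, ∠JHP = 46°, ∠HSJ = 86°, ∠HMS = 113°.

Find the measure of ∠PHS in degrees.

∠PHS = 73°

1. ∠HJS = 67°  [△JSH]
2. ∠HSP = 40°  [△SMH]
3. ∠HPS = 67°  [same arc SH]
4. ∠PHS = 73°  [△SHP]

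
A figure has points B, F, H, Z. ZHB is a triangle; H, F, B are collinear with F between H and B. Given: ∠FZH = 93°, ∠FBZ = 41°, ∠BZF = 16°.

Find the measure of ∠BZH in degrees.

∠BZH = 109°

1. ∠BFZ = 123°  [△ZFB]
2. ∠HBZ = 41°  [F on ray BH]
3. ∠HFZ = 57°  [linear pair at F on HB]
4. ∠FHZ = 30°  [△ZHF]
5. ∠BHZ = 30°  [F on ray HB]
6. ∠BZH = 109°  [△ZHB]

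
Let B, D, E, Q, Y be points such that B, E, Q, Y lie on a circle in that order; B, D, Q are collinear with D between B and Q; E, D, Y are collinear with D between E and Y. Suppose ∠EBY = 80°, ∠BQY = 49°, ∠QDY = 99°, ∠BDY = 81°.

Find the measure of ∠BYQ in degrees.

∠BYQ = 83°

1. ∠EQY = 100°  [cyclic BEQY, opposite ∠B+∠Q]
2. ∠EYQ = 32°  [△QDY]
3. ∠QEY = 48°  [△EQY]
4. ∠QBY = 48°  [same arc QY]
5. ∠BYQ = 83°  [△BQY]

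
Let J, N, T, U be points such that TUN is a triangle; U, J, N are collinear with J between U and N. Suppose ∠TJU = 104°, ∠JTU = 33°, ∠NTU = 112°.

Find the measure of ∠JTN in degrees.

1. ∠JUT = 43°  [△TUJ]
2. ∠NJT = 76°  [linear pair at J on UN]
3. ∠NUT = 43°  [J on ray UN]
4. ∠TNU = 25°  [△TUN]
5. ∠JNT = 25°  [J on ray NU]
6. ∠JTN = 79°  [△TJN]

∠JTN = 79°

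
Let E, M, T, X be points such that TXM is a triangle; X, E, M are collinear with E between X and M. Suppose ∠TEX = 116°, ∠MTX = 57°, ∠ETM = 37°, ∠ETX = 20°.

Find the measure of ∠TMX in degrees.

∠TMX = 79°

1. ∠MET = 64°  [linear pair at E on XM]
2. ∠EMT = 79°  [△TEM]
3. ∠TMX = 79°  [E on ray MX]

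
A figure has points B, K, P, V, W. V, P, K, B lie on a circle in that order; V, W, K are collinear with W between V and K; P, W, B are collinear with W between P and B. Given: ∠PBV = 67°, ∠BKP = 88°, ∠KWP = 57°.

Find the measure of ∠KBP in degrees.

∠KBP = 36°

1. ∠PKV = 67°  [same arc VP]
2. ∠BPK = 56°  [△PWK]
3. ∠KBP = 36°  [△PKB]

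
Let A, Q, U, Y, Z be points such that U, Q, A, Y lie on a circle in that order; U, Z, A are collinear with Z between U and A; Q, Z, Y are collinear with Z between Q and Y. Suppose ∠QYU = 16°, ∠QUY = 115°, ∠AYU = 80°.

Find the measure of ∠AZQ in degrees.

1. ∠QAU = 16°  [same arc UQ]
2. ∠UQY = 49°  [△UQY]
3. ∠AQU = 100°  [cyclic UQAY, opposite ∠Q+∠Y]
4. ∠AUQ = 64°  [△UQA]
5. ∠QZU = 67°  [△UZQ]
6. ∠AZQ = 113°  [linear pair at Z on UA]

∠AZQ = 113°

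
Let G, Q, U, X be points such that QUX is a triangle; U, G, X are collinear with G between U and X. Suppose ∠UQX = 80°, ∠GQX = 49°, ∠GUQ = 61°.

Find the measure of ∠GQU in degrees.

∠GQU = 31°

1. ∠QUX = 61°  [G on ray UX]
2. ∠QXU = 39°  [△QUX]
3. ∠GXQ = 39°  [G on ray XU]
4. ∠QGX = 92°  [△QGX]
5. ∠QGU = 88°  [linear pair at G on UX]
6. ∠GQU = 31°  [△QUG]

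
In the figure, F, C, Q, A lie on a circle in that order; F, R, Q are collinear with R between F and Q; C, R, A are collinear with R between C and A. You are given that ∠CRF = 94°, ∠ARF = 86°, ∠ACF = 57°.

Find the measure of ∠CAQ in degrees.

∠CAQ = 29°

1. ∠ARQ = 94°  [vertical angles at R]
2. ∠AQF = 57°  [same arc FA]
3. ∠CAQ = 29°  [△QRA]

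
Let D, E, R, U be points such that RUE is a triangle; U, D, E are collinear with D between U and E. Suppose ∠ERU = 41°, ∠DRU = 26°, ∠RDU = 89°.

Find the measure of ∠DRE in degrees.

1. ∠DUR = 65°  [△RUD]
2. ∠EDR = 91°  [linear pair at D on UE]
3. ∠EUR = 65°  [D on ray UE]
4. ∠REU = 74°  [△RUE]
5. ∠DER = 74°  [D on ray EU]
6. ∠DRE = 15°  [△RDE]

∠DRE = 15°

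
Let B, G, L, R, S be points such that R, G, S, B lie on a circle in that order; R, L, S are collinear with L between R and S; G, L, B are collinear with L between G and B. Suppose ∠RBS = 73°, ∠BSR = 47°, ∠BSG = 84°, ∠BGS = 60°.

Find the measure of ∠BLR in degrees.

1. ∠BRS = 60°  [△RSB]
2. ∠BGR = 47°  [same arc RB]
3. ∠BRG = 96°  [cyclic RGSB, opposite ∠R+∠S]
4. ∠GBR = 37°  [△RGB]
5. ∠BLR = 83°  [△RLB]

∠BLR = 83°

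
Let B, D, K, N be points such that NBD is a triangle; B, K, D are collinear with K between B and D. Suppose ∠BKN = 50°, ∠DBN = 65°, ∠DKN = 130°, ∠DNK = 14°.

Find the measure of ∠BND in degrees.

∠BND = 79°

1. ∠KDN = 36°  [△NKD]
2. ∠BDN = 36°  [K on ray DB]
3. ∠BND = 79°  [△NBD]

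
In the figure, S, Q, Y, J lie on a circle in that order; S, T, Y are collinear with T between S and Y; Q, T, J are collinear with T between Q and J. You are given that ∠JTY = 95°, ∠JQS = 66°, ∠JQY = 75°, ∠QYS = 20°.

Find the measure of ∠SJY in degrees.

1. ∠JYS = 66°  [same arc SJ]
2. ∠JSY = 75°  [same arc YJ]
3. ∠SJY = 39°  [△SYJ]

∠SJY = 39°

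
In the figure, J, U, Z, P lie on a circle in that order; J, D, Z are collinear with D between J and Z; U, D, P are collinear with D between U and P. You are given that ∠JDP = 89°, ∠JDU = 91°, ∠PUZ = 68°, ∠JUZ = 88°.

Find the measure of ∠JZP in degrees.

∠JZP = 20°

1. ∠PJZ = 68°  [same arc ZP]
2. ∠JPZ = 92°  [cyclic JUZP, opposite ∠U+∠P]
3. ∠JZP = 20°  [△JZP]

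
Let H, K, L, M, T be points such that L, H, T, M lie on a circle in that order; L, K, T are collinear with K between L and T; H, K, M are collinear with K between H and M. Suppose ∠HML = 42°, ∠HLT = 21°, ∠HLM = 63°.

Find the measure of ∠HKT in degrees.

1. ∠LHM = 75°  [△LHM]
2. ∠HKL = 84°  [△LKH]
3. ∠HKT = 96°  [linear pair at K on LT]

∠HKT = 96°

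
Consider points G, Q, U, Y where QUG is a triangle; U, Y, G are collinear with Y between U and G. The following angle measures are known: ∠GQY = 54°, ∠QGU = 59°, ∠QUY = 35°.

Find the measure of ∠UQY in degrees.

∠UQY = 32°

1. ∠QGY = 59°  [Y on ray GU]
2. ∠GYQ = 67°  [△QYG]
3. ∠QYU = 113°  [linear pair at Y on UG]
4. ∠UQY = 32°  [△QUY]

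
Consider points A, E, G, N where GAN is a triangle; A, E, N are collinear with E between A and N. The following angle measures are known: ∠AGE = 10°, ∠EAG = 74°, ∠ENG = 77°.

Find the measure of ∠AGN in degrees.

1. ∠GAN = 74°  [E on ray AN]
2. ∠ANG = 77°  [E on ray NA]
3. ∠AGN = 29°  [△GAN]

∠AGN = 29°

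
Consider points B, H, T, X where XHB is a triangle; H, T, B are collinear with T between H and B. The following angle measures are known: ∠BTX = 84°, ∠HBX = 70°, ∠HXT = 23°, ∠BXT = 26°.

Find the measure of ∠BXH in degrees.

∠BXH = 49°

1. ∠HTX = 96°  [linear pair at T on HB]
2. ∠THX = 61°  [△XHT]
3. ∠BHX = 61°  [T on ray HB]
4. ∠BXH = 49°  [△XHB]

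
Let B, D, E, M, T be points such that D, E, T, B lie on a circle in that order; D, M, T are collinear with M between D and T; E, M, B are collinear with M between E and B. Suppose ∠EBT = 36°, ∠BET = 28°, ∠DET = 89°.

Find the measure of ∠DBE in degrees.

1. ∠EDT = 36°  [same arc ET]
2. ∠DTE = 55°  [△DET]
3. ∠DBE = 55°  [same arc DE]

∠DBE = 55°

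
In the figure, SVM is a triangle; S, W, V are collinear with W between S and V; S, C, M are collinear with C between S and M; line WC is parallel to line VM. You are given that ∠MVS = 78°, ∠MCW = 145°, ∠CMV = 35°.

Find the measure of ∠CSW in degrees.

∠CSW = 67°

1. ∠CWS = 78°  [WC∥VM, corresponding at W]
2. ∠SCW = 35°  [linear pair at C on SM]
3. ∠CSW = 67°  [△SWC]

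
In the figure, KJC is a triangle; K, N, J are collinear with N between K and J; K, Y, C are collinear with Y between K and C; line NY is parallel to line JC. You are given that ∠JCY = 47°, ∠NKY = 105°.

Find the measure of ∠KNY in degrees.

∠KNY = 28°

1. ∠JCK = 47°  [Y on ray CK]
2. ∠CKJ = 105°  [N on KJ, Y on KC]
3. ∠CJK = 28°  [△KJC]
4. ∠KNY = 28°  [NY∥JC, corresponding at N]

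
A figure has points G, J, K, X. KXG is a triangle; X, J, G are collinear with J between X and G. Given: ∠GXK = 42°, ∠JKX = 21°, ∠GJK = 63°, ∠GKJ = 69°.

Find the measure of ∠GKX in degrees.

∠GKX = 90°

1. ∠JGK = 48°  [△KJG]
2. ∠KGX = 48°  [J on ray GX]
3. ∠GKX = 90°  [△KXG]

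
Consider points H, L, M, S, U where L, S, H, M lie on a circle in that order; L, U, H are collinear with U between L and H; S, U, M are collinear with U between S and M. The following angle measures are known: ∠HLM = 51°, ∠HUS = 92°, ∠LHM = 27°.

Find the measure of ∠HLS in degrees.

1. ∠LUS = 88°  [linear pair at U on LH]
2. ∠LSM = 27°  [same arc LM]
3. ∠HLS = 65°  [△LUS]

∠HLS = 65°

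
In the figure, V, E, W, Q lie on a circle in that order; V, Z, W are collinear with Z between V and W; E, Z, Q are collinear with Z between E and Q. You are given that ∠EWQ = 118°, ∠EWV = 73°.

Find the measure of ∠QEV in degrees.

1. ∠EVQ = 62°  [cyclic VEWQ, opposite ∠V+∠W]
2. ∠EQV = 73°  [same arc VE]
3. ∠QEV = 45°  [△VEQ]

∠QEV = 45°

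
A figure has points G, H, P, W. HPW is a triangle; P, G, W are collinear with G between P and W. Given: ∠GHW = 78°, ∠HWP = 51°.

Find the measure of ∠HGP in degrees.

1. ∠GWH = 51°  [G on ray WP]
2. ∠HGW = 51°  [△HGW]
3. ∠HGP = 129°  [linear pair at G on PW]

∠HGP = 129°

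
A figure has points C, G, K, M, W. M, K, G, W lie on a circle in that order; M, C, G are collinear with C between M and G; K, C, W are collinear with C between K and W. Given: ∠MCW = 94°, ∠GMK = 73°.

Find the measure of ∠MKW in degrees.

1. ∠GCK = 94°  [vertical angles at C]
2. ∠KCM = 86°  [linear pair at C on MG]
3. ∠MKW = 21°  [△MCK]

∠MKW = 21°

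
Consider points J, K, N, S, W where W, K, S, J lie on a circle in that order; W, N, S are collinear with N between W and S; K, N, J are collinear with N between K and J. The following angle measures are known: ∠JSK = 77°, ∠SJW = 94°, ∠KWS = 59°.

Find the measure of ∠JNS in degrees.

∠JNS = 79°

1. ∠SKW = 86°  [cyclic WKSJ, opposite ∠K+∠J]
2. ∠KJS = 59°  [same arc KS]
3. ∠KSW = 35°  [△WKS]
4. ∠JKS = 44°  [△KSJ]
5. ∠KJW = 35°  [same arc WK]
6. ∠JWS = 44°  [same arc SJ]
7. ∠JNW = 101°  [△WNJ]
8. ∠JNS = 79°  [linear pair at N on WS]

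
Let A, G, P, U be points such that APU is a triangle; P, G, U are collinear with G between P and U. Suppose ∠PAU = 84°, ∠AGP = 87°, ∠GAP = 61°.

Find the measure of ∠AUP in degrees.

1. ∠APG = 32°  [△APG]
2. ∠APU = 32°  [G on ray PU]
3. ∠AUP = 64°  [△APU]

∠AUP = 64°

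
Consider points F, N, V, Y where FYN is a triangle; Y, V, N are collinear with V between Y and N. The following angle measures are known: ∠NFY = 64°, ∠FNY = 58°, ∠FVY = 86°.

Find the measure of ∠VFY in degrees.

∠VFY = 36°

1. ∠FYN = 58°  [△FYN]
2. ∠FYV = 58°  [V on ray YN]
3. ∠VFY = 36°  [△FYV]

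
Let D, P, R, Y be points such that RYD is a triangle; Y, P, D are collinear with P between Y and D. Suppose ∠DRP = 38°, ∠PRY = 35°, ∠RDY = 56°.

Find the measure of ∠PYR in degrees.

∠PYR = 51°

1. ∠PDR = 56°  [P on ray DY]
2. ∠DPR = 86°  [△RPD]
3. ∠RPY = 94°  [linear pair at P on YD]
4. ∠PYR = 51°  [△RYP]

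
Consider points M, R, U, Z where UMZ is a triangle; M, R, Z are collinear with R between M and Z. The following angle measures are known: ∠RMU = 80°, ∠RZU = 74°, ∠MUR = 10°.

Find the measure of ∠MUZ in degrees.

1. ∠UMZ = 80°  [R on ray MZ]
2. ∠MZU = 74°  [R on ray ZM]
3. ∠MUZ = 26°  [△UMZ]

∠MUZ = 26°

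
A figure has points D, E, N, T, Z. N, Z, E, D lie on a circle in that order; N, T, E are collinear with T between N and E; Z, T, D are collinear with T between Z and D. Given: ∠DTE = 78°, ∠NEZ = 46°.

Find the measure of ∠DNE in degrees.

1. ∠DTN = 102°  [linear pair at T on NE]
2. ∠NDZ = 46°  [same arc NZ]
3. ∠DNE = 32°  [△NTD]

∠DNE = 32°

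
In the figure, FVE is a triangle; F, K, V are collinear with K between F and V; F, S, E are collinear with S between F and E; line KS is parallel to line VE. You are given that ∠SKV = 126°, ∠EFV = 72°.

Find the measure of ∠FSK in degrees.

1. ∠FKS = 54°  [linear pair at K on FV]
2. ∠KFS = 72°  [K on FV, S on FE]
3. ∠FSK = 54°  [△FKS]

∠FSK = 54°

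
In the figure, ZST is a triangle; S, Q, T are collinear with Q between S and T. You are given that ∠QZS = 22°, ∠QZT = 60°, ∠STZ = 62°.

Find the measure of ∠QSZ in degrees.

∠QSZ = 36°

1. ∠QTZ = 62°  [Q on ray TS]
2. ∠TQZ = 58°  [△ZQT]
3. ∠SQZ = 122°  [linear pair at Q on ST]
4. ∠QSZ = 36°  [△ZSQ]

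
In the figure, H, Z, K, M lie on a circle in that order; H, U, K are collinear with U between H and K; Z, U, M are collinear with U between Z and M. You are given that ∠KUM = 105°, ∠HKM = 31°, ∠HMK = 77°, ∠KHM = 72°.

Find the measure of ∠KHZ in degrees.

1. ∠HUZ = 105°  [vertical angles at U]
2. ∠HZM = 31°  [same arc HM]
3. ∠KHZ = 44°  [△HUZ]

∠KHZ = 44°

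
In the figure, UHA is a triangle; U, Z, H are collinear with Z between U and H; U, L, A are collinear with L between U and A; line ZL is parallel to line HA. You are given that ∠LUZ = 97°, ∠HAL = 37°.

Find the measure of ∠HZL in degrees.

∠HZL = 134°

1. ∠AUH = 97°  [Z on UH, L on UA]
2. ∠HAU = 37°  [L on ray AU]
3. ∠AHU = 46°  [△UHA]
4. ∠LZU = 46°  [ZL∥HA, corresponding at Z]
5. ∠HZL = 134°  [linear pair at Z on UH]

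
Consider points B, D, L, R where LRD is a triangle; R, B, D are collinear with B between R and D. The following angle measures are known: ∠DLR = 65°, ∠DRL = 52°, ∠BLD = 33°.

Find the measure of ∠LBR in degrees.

∠LBR = 96°

1. ∠LDR = 63°  [△LRD]
2. ∠BDL = 63°  [B on ray DR]
3. ∠DBL = 84°  [△LBD]
4. ∠LBR = 96°  [linear pair at B on RD]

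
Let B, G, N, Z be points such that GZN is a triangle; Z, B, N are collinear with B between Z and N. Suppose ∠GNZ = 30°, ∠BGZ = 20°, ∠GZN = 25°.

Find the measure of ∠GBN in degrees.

∠GBN = 45°

1. ∠BZG = 25°  [B on ray ZN]
2. ∠GBZ = 135°  [△GZB]
3. ∠GBN = 45°  [linear pair at B on ZN]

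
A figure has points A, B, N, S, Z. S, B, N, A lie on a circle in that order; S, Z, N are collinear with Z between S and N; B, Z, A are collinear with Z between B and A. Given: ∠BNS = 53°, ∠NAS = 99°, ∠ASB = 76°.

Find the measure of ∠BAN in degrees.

∠BAN = 46°

1. ∠NBS = 81°  [cyclic SBNA, opposite ∠B+∠A]
2. ∠BSN = 46°  [△SBN]
3. ∠BAN = 46°  [same arc BN]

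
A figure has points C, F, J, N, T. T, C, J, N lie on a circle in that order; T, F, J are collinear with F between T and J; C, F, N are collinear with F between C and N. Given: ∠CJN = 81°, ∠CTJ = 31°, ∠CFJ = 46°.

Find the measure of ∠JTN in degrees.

∠JTN = 68°

1. ∠CNJ = 31°  [same arc CJ]
2. ∠JCN = 68°  [△CJN]
3. ∠JTN = 68°  [same arc JN]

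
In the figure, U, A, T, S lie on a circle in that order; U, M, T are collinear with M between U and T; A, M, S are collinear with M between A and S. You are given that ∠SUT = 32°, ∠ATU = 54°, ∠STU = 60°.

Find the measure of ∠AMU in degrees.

∠AMU = 86°

1. ∠SAT = 32°  [same arc TS]
2. ∠AMT = 94°  [△AMT]
3. ∠AMU = 86°  [linear pair at M on UT]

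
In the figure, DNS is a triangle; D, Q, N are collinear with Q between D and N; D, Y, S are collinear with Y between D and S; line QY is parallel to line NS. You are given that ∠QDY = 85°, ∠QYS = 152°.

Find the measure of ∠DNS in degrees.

∠DNS = 67°

1. ∠DYQ = 28°  [linear pair at Y on DS]
2. ∠DQY = 67°  [△DQY]
3. ∠DNS = 67°  [QY∥NS, corresponding at Q]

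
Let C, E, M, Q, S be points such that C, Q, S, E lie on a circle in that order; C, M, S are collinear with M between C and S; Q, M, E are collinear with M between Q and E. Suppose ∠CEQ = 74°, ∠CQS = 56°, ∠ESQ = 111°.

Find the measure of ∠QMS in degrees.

∠QMS = 87°

1. ∠CSQ = 74°  [same arc CQ]
2. ∠QCS = 50°  [△CQS]
3. ∠QES = 50°  [same arc QS]
4. ∠EQS = 19°  [△QSE]
5. ∠QMS = 87°  [△QMS]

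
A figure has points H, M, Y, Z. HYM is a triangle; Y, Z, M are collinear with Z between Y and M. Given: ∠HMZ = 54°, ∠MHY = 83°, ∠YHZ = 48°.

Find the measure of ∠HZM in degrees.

∠HZM = 91°

1. ∠HMY = 54°  [Z on ray MY]
2. ∠HYM = 43°  [△HYM]
3. ∠HYZ = 43°  [Z on ray YM]
4. ∠HZY = 89°  [△HYZ]
5. ∠HZM = 91°  [linear pair at Z on YM]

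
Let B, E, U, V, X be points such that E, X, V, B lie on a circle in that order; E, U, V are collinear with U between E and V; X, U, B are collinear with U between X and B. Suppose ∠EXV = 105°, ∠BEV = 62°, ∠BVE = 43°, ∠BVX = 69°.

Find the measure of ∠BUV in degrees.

1. ∠BXV = 62°  [same arc VB]
2. ∠VBX = 49°  [△XVB]
3. ∠BUV = 88°  [△VUB]

∠BUV = 88°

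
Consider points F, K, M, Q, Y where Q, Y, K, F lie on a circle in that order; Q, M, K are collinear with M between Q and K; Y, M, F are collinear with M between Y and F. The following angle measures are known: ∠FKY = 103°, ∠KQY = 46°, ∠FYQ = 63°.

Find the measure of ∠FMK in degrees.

∠FMK = 71°

1. ∠KFY = 46°  [same arc YK]
2. ∠FKQ = 63°  [same arc QF]
3. ∠FMK = 71°  [△KMF]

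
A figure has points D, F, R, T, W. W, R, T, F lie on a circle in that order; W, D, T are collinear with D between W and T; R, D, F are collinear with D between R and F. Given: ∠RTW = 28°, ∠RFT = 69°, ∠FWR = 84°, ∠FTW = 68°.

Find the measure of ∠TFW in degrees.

∠TFW = 97°

1. ∠RWT = 69°  [same arc RT]
2. ∠TRW = 83°  [△WRT]
3. ∠TFW = 97°  [cyclic WRTF, opposite ∠R+∠F]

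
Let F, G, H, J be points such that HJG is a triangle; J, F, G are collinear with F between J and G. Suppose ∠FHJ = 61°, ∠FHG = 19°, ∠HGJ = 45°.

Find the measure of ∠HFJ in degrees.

1. ∠FGH = 45°  [F on ray GJ]
2. ∠GFH = 116°  [△HFG]
3. ∠HFJ = 64°  [linear pair at F on JG]

∠HFJ = 64°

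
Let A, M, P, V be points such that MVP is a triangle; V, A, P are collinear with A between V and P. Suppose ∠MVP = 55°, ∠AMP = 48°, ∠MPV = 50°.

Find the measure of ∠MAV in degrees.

1. ∠APM = 50°  [A on ray PV]
2. ∠MAP = 82°  [△MAP]
3. ∠MAV = 98°  [linear pair at A on VP]

∠MAV = 98°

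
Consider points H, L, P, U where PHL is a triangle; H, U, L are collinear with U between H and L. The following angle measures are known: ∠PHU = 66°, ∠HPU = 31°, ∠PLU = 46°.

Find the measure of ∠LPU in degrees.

1. ∠HUP = 83°  [△PHU]
2. ∠LUP = 97°  [linear pair at U on HL]
3. ∠LPU = 37°  [△PUL]

∠LPU = 37°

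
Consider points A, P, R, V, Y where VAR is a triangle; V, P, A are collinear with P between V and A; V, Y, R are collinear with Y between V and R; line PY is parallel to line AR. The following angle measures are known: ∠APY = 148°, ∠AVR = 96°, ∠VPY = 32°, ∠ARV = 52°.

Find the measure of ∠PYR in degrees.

1. ∠PVY = 96°  [P on VA, Y on VR]
2. ∠PYV = 52°  [△VPY]
3. ∠PYR = 128°  [linear pair at Y on VR]

∠PYR = 128°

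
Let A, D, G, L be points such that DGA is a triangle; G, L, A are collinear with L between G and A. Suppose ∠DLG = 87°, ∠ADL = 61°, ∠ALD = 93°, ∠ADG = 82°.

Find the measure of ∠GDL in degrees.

∠GDL = 21°

1. ∠DAL = 26°  [△DLA]
2. ∠DAG = 26°  [L on ray AG]
3. ∠AGD = 72°  [△DGA]
4. ∠DGL = 72°  [L on ray GA]
5. ∠GDL = 21°  [△DGL]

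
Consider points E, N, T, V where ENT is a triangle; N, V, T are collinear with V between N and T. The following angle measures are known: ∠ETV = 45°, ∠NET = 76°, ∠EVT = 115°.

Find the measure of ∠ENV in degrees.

1. ∠ETN = 45°  [V on ray TN]
2. ∠ENT = 59°  [△ENT]
3. ∠ENV = 59°  [V on ray NT]

∠ENV = 59°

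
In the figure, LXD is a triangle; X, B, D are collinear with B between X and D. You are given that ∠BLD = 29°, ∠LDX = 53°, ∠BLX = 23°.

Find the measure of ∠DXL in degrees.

∠DXL = 75°

1. ∠BDL = 53°  [B on ray DX]
2. ∠DBL = 98°  [△LBD]
3. ∠LBX = 82°  [linear pair at B on XD]
4. ∠BXL = 75°  [△LXB]
5. ∠DXL = 75°  [B on ray XD]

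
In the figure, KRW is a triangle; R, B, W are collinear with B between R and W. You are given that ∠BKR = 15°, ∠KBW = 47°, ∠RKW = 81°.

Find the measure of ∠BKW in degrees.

∠BKW = 66°

1. ∠KBR = 133°  [linear pair at B on RW]
2. ∠BRK = 32°  [△KRB]
3. ∠KRW = 32°  [B on ray RW]
4. ∠KWR = 67°  [△KRW]
5. ∠BWK = 67°  [B on ray WR]
6. ∠BKW = 66°  [△KBW]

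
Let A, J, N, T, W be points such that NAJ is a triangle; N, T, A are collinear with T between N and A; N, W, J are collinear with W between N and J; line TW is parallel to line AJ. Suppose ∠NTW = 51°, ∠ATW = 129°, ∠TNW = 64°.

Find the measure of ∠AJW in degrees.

∠AJW = 65°

1. ∠NWT = 65°  [△NTW]
2. ∠JWT = 115°  [linear pair at W on NJ]
3. ∠AJW = 65°  [TW∥AJ, co-interior at J–W]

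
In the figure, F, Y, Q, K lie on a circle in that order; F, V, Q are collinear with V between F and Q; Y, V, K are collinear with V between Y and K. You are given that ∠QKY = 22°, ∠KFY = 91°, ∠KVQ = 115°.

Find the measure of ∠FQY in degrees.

1. ∠KQY = 89°  [cyclic FYQK, opposite ∠F+∠Q]
2. ∠FVY = 115°  [vertical angles at V]
3. ∠KYQ = 69°  [△YQK]
4. ∠QVY = 65°  [linear pair at V on FQ]
5. ∠FQY = 46°  [△YVQ]

∠FQY = 46°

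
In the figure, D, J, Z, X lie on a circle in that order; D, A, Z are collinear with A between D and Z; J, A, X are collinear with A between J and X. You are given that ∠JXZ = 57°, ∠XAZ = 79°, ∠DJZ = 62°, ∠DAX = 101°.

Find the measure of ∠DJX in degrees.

∠DJX = 44°

1. ∠JDZ = 57°  [same arc JZ]
2. ∠DAJ = 79°  [vertical angles at A]
3. ∠DJX = 44°  [△DAJ]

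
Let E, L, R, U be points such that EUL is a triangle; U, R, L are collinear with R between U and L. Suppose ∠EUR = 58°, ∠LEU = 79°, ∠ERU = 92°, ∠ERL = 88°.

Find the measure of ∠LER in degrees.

∠LER = 49°

1. ∠EUL = 58°  [R on ray UL]
2. ∠ELU = 43°  [△EUL]
3. ∠ELR = 43°  [R on ray LU]
4. ∠LER = 49°  [△ERL]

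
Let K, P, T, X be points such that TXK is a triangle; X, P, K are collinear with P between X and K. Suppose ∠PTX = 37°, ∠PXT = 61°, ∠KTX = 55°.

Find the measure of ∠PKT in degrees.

1. ∠KXT = 61°  [P on ray XK]
2. ∠TKX = 64°  [△TXK]
3. ∠PKT = 64°  [P on ray KX]

∠PKT = 64°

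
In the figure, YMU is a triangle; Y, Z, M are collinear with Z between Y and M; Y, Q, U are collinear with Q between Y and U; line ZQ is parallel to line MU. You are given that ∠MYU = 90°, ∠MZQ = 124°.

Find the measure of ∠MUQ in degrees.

∠MUQ = 34°

1. ∠QYZ = 90°  [Z on YM, Q on YU]
2. ∠QZY = 56°  [linear pair at Z on YM]
3. ∠YQZ = 34°  [△YZQ]
4. ∠UQZ = 146°  [linear pair at Q on YU]
5. ∠MUQ = 34°  [ZQ∥MU, co-interior at U–Q]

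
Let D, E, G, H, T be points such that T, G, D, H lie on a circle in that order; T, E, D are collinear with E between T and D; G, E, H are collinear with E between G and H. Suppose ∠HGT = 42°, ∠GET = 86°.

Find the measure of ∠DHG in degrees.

∠DHG = 52°

1. ∠HDT = 42°  [same arc TH]
2. ∠DEH = 86°  [vertical angles at E]
3. ∠DHG = 52°  [△DEH]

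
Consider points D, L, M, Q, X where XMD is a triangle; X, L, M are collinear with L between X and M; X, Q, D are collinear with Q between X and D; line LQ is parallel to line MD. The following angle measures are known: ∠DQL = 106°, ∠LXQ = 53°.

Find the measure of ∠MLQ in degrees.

1. ∠LQX = 74°  [linear pair at Q on XD]
2. ∠QLX = 53°  [△XLQ]
3. ∠MLQ = 127°  [linear pair at L on XM]

∠MLQ = 127°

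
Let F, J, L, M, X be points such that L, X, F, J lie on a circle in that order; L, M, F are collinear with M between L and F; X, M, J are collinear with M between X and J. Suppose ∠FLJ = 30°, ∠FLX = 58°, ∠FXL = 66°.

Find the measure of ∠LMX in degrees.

1. ∠FXJ = 30°  [same arc FJ]
2. ∠LFX = 56°  [△LXF]
3. ∠FMX = 94°  [△XMF]
4. ∠LMX = 86°  [linear pair at M on LF]

∠LMX = 86°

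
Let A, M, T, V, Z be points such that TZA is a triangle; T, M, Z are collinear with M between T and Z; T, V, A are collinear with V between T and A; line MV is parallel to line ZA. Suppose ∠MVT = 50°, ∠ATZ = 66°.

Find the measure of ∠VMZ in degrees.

∠VMZ = 116°

1. ∠TAZ = 50°  [MV∥ZA, corresponding at V]
2. ∠AZT = 64°  [△TZA]
3. ∠TMV = 64°  [MV∥ZA, corresponding at M]
4. ∠VMZ = 116°  [linear pair at M on TZ]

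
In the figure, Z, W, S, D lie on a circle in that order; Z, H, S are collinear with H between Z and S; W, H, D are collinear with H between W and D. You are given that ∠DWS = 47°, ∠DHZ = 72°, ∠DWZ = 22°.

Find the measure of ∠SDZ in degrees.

1. ∠DZS = 47°  [same arc SD]
2. ∠DSZ = 22°  [same arc ZD]
3. ∠SDZ = 111°  [△ZSD]

∠SDZ = 111°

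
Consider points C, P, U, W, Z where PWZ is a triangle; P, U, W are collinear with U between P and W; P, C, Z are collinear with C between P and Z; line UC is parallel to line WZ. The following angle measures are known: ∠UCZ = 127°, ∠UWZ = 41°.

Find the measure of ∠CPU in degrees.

1. ∠PCU = 53°  [linear pair at C on PZ]
2. ∠PWZ = 41°  [U on ray WP]
3. ∠PZW = 53°  [UC∥WZ, corresponding at C]
4. ∠WPZ = 86°  [△PWZ]
5. ∠CPU = 86°  [U on PW, C on PZ]

∠CPU = 86°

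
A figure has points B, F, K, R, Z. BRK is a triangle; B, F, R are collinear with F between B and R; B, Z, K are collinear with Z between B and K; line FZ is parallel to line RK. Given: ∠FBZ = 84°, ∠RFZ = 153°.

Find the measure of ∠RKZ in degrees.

1. ∠BFZ = 27°  [linear pair at F on BR]
2. ∠BZF = 69°  [△BFZ]
3. ∠FZK = 111°  [linear pair at Z on BK]
4. ∠RKZ = 69°  [FZ∥RK, co-interior at K–Z]

∠RKZ = 69°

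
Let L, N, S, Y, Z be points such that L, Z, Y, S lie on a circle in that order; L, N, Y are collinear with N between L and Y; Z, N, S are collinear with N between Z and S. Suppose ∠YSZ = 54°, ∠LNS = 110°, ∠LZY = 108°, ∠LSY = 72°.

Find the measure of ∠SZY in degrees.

∠SZY = 52°

1. ∠YLZ = 54°  [same arc ZY]
2. ∠YNZ = 110°  [vertical angles at N]
3. ∠LYZ = 18°  [△LZY]
4. ∠SZY = 52°  [△ZNY]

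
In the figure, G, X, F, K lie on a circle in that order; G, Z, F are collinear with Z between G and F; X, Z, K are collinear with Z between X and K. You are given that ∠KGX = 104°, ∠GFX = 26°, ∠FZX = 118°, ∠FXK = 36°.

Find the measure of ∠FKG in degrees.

∠FKG = 94°

1. ∠KFX = 76°  [cyclic GXFK, opposite ∠G+∠F]
2. ∠GZK = 118°  [vertical angles at Z]
3. ∠FGK = 36°  [same arc FK]
4. ∠FKX = 68°  [△XFK]
5. ∠FZK = 62°  [linear pair at Z on GF]
6. ∠GFK = 50°  [△FZK]
7. ∠FKG = 94°  [△GFK]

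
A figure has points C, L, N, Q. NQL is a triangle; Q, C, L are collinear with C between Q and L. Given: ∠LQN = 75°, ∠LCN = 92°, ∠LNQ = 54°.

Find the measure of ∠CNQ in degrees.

∠CNQ = 17°

1. ∠CQN = 75°  [C on ray QL]
2. ∠NCQ = 88°  [linear pair at C on QL]
3. ∠CNQ = 17°  [△NQC]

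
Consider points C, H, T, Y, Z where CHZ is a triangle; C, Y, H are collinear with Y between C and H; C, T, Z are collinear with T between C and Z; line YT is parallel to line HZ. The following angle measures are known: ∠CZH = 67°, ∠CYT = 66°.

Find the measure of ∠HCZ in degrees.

∠HCZ = 47°

1. ∠CTY = 67°  [YT∥HZ, corresponding at T]
2. ∠TCY = 47°  [△CYT]
3. ∠HCZ = 47°  [Y on CH, T on CZ]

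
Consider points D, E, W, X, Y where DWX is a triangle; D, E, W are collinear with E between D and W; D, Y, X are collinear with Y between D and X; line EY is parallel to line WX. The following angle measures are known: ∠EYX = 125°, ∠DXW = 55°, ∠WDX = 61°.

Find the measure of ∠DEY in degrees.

1. ∠DYE = 55°  [linear pair at Y on DX]
2. ∠EDY = 61°  [E on DW, Y on DX]
3. ∠DEY = 64°  [△DEY]

∠DEY = 64°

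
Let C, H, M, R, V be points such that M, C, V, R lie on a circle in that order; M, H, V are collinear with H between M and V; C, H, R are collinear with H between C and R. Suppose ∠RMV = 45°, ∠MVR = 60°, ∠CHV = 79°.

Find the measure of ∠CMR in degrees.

∠CMR = 64°

1. ∠MCR = 60°  [same arc MR]
2. ∠MHR = 79°  [vertical angles at H]
3. ∠CRM = 56°  [△MHR]
4. ∠CMR = 64°  [△MCR]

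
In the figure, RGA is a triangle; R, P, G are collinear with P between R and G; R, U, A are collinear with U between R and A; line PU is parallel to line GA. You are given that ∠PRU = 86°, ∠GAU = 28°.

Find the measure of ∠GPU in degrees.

∠GPU = 114°

1. ∠ARG = 86°  [P on RG, U on RA]
2. ∠GAR = 28°  [U on ray AR]
3. ∠AGR = 66°  [△RGA]
4. ∠RPU = 66°  [PU∥GA, corresponding at P]
5. ∠GPU = 114°  [linear pair at P on RG]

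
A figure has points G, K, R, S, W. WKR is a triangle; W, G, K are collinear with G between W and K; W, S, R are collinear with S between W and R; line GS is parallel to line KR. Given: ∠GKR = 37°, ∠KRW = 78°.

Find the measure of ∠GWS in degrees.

∠GWS = 65°

1. ∠RKW = 37°  [G on ray KW]
2. ∠KWR = 65°  [△WKR]
3. ∠GWS = 65°  [G on WK, S on WR]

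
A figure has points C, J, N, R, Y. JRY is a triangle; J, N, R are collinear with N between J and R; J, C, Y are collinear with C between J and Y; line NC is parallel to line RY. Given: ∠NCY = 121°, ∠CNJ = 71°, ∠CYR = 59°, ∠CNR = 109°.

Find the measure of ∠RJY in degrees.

1. ∠JCN = 59°  [linear pair at C on JY]
2. ∠CJN = 50°  [△JNC]
3. ∠RJY = 50°  [N on JR, C on JY]

∠RJY = 50°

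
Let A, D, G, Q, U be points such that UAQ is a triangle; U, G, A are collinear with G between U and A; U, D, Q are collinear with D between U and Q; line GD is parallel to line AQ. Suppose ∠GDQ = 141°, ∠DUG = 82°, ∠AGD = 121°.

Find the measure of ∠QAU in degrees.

∠QAU = 59°

1. ∠GDU = 39°  [linear pair at D on UQ]
2. ∠DGU = 59°  [△UGD]
3. ∠QAU = 59°  [GD∥AQ, corresponding at G]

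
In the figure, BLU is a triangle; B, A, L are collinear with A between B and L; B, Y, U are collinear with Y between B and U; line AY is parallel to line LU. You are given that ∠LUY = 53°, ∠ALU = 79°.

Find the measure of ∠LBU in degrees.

∠LBU = 48°

1. ∠BUL = 53°  [Y on ray UB]
2. ∠BLU = 79°  [A on ray LB]
3. ∠LBU = 48°  [△BLU]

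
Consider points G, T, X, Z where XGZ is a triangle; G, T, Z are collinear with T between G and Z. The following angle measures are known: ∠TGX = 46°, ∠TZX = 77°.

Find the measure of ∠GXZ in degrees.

1. ∠XGZ = 46°  [T on ray GZ]
2. ∠GZX = 77°  [T on ray ZG]
3. ∠GXZ = 57°  [△XGZ]

∠GXZ = 57°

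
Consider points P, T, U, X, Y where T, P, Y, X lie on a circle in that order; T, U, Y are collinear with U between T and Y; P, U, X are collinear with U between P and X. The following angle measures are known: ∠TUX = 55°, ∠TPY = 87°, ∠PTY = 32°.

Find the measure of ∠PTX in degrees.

∠PTX = 96°

1. ∠PUY = 55°  [vertical angles at U]
2. ∠PYT = 61°  [△TPY]
3. ∠PUT = 125°  [linear pair at U on TY]
4. ∠PXT = 61°  [same arc TP]
5. ∠TPX = 23°  [△TUP]
6. ∠PTX = 96°  [△TPX]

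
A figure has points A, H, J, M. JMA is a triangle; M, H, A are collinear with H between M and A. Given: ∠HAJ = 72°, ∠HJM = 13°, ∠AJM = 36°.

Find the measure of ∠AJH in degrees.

1. ∠JAM = 72°  [H on ray AM]
2. ∠AMJ = 72°  [△JMA]
3. ∠HMJ = 72°  [H on ray MA]
4. ∠JHM = 95°  [△JMH]
5. ∠AHJ = 85°  [linear pair at H on MA]
6. ∠AJH = 23°  [△JHA]

∠AJH = 23°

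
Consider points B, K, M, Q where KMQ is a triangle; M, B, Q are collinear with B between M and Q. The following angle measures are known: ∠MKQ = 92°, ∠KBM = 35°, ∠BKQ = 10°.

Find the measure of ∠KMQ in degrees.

1. ∠KBQ = 145°  [linear pair at B on MQ]
2. ∠BQK = 25°  [△KBQ]
3. ∠KQM = 25°  [B on ray QM]
4. ∠KMQ = 63°  [△KMQ]

∠KMQ = 63°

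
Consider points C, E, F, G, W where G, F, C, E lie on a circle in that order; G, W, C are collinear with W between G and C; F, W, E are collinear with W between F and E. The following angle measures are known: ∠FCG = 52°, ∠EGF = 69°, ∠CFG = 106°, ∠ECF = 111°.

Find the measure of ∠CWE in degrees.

1. ∠FEG = 52°  [same arc GF]
2. ∠CGF = 22°  [△GFC]
3. ∠EFG = 59°  [△GFE]
4. ∠CEF = 22°  [same arc FC]
5. ∠ECG = 59°  [same arc GE]
6. ∠CWE = 99°  [△CWE]

∠CWE = 99°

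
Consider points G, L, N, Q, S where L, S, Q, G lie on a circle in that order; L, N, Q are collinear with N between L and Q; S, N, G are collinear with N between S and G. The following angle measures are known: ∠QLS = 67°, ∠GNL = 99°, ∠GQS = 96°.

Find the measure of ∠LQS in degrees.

1. ∠QGS = 67°  [same arc SQ]
2. ∠QNS = 99°  [vertical angles at N]
3. ∠GSQ = 17°  [△SQG]
4. ∠LQS = 64°  [△SNQ]

∠LQS = 64°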